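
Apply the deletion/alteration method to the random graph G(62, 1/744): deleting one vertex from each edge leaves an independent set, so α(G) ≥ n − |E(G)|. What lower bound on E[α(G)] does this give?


E[|E(G)|] = C(62, 2)·p = 1891 · (1/744) = 61/24.
E[α(G)] ≥ n − E[|E(G)|] = 62 − 61/24 = 1427/24.
Numerically: ≈ 59.458.
(This is only a lower bound; the true E[α(G)] may be larger.)

E[α(G)] ≥ 1427/24 ≈ 59.458.


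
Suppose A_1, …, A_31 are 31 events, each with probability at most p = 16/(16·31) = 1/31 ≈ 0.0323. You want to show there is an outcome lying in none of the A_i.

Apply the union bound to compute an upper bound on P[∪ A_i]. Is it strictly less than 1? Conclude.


Union bound: P[∪_{i=1}^{31} A_i] ≤ Σ_i P[A_i] ≤ 31·p = 31·(1/31) = 1.
Numerically: 1 ≈ 1.0000.
Is 1 < 1? NO.
Since the bound 1 is ≥ 1, the union bound is uninformative here; it does NOT by itself certify existence.

31·p = 1 ≈ 1.0000; existence NOT certified by the union bound.


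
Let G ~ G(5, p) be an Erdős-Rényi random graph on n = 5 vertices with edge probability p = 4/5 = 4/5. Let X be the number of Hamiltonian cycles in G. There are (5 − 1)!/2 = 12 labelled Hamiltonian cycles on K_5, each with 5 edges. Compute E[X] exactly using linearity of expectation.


K_5 has (5 − 1)!/2 = 12 labelled Hamiltonian cycles.
For each such Hamiltonian cycle H, let X_H = 1 if all 5 edges of H are present in G. Then P[X_H = 1] = p^{5} = (4/5)^{5} = 1024/3125.
By linearity: E[X] = Σ_H E[X_H] = 12 · p^{5} = 12 · 1024/3125 = 12288/3125.
Numerically: E[X] ≈ 3.93.

E[X] = 12 · (4/5)^{5} = 12288/3125 ≈ 3.93.


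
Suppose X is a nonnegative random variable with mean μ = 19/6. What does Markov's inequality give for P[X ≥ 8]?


μ = E[X] = 19/6, a = 8.
Markov: P[X ≥ 8] ≤ μ/a = (19/6)/8 = 19/48.
Numerically: ≈ 0.39583.
(Since a = 8 > μ = 3.16667, the bound 19/48 is < 1 and informative.)

P[X ≥ 8] ≤ 19/48 ≈ 0.39583.


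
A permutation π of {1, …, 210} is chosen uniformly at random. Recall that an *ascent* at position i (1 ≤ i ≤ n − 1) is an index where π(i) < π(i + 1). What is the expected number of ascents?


Write X = Σ X_I over i = 1, …, 209, with X_I the indicator of one ascent.
There are 209 indicators.
For each fixed i, the pair (π(i), π(i+1)) is a uniformly random ordered pair of distinct values from {1, …, 210}; by symmetry P[π(i) < π(i+1)] = 1/2.
By linearity: E[X] = 209 · (1/2) = (210 − 1) · (1/2) = 209/2 ≈ 104.500.

E[X] = 209/2 = 104.500.


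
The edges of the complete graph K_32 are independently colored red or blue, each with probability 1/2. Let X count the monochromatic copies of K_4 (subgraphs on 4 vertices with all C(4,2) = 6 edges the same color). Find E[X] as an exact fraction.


Let X = Σ_S X_S over the C(32, 4) = 35960 subsets S of size 4, where X_S = 1 if the K_4 on S is monochromatic.
For a fixed S, the K_4 on S has C(4, 2) = 6 edges. P[all 6 edges red] = (1/2)^6, and likewise for blue, so P[monochromatic] = 2·(1/2)^6 = 2^{1 − 6} = 1/32.
Summing: E[X] = C(32, 4) · 2^{1 − 6} = 35960 · 1/32 = 4495/4.
Numerically: E[X] ≈ 1123.7500.

E[X] = C(32,4)·2^(1−C(4,2)) = 4495/4 ≈ 1123.7500.


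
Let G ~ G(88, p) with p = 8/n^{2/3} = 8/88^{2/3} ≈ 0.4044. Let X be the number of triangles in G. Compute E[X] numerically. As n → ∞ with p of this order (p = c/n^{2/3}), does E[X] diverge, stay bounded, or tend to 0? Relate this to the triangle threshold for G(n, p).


Number of potential triangles: C(88, 3) = 109736.
Each occurs with probability p³ ≈ (0.4044)³ ≈ 6.611570e-02.
By linearity: E[X] = C(88, 3)·p³ ≈ 109736 · 6.611570e-02 ≈ 7255.2727.
Since α = 2/3 < 1, p = c/n^{2/3} ≫ 1/n is above the triangle threshold p ~ 1/n. Asymptotically E[X] ~ (c³/6)·n^{3(1−α)} = (8³/6)·n^{1} → ∞; triangles are abundant w.h.p.

E[X] ≈ 7255.2727; in regime p = Θ(1/n^{2/3}) E[X] diverges (above the triangle threshold p ~ 1/n).


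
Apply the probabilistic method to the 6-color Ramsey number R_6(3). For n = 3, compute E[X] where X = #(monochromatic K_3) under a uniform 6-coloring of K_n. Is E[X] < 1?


E[X] = C(3, 3) · 6^{1 − 3} = 1 · 6^{−2} = 1/36.
As a reduced fraction: E[X] = 1/36 ≈ 0.0277778.
Is E[X] < 1? YES.
Since E[X] < 1, there exists a 6-coloring of K_{3} with no monochromatic K_3; hence R_6(3) > 3.

E[X] = 1/36 ≈ 0.0277778; E[X] < 1, so R_6(3) > 3.


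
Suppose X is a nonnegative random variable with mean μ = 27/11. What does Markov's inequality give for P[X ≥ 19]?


μ = E[X] = 27/11, a = 19.
Markov: P[X ≥ 19] ≤ μ/a = (27/11)/19 = 27/209.
Numerically: ≈ 0.1292.
(Since a = 19 > μ = 2.4545, the bound 27/209 is < 1 and informative.)

P[X ≥ 19] ≤ 27/209 ≈ 0.1292.


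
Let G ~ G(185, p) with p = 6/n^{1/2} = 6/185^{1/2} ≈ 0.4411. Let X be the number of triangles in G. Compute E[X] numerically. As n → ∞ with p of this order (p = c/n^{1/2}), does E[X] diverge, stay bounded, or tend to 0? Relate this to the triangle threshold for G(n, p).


Number of potential triangles: C(185, 3) = 1038220.
Each occurs with probability p³ ≈ (0.4411)³ ≈ 8.584127e-02.
By linearity: E[X] = C(185, 3)·p³ ≈ 1038220 · 8.584127e-02 ≈ 89122.1283.
Since α = 1/2 < 1, p = c/n^{1/2} ≫ 1/n is above the triangle threshold p ~ 1/n. Asymptotically E[X] ~ (c³/6)·n^{3(1−α)} = (6³/6)·n^{1.5} → ∞; triangles are abundant w.h.p.

E[X] ≈ 89122.1283; in regime p = Θ(1/n^{1/2}) E[X] diverges (above the triangle threshold p ~ 1/n).


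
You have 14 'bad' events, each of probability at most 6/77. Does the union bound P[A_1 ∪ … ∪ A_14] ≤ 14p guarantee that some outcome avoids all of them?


Union bound: P[∪_{i=1}^{14} A_i] ≤ Σ_i P[A_i] ≤ 14·p = 14·(6/77) = 12/11.
Numerically: 12/11 ≈ 1.0909.
Is 12/11 < 1? NO.
Since the bound 12/11 is ≥ 1, the union bound is uninformative here; it does NOT by itself certify existence.

14·p = 12/11 ≈ 1.0909; existence NOT certified by the union bound.


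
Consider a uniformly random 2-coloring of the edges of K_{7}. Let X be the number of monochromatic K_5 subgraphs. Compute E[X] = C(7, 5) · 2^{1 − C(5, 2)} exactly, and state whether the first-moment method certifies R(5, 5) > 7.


E[X] = C(7, 5) · 2^{1 − 10} = 21 · 2^{−9} = 21/512.
As a reduced fraction: E[X] = 21/512 ≈ 0.0410.
Is E[X] < 1? YES.
Since E[X] < 1, there exists a 2-coloring of K_{7} with no monochromatic K_5; hence R(5, 5) > 7.

E[X] = 21/512 ≈ 0.0410; E[X] < 1, so R(5, 5) > 7.


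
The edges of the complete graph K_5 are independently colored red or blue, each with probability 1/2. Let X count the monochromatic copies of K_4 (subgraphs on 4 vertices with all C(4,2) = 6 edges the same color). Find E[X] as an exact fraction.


Let X = Σ_S X_S over the C(5, 4) = 5 subsets S of size 4, where X_S = 1 if the K_4 on S is monochromatic.
For a fixed S, the K_4 on S has C(4, 2) = 6 edges. P[all 6 edges red] = (1/2)^6, and likewise for blue, so P[monochromatic] = 2·(1/2)^6 = 2^{1 − 6} = 1/32.
By linearity: E[X] = C(5, 4) · 2^{1 − 6} = 5 · 1/32 = 5/32.
Numerically: E[X] ≈ 0.1562.

E[X] = C(5,4)·2^(1−C(4,2)) = 5/32 ≈ 0.1562.


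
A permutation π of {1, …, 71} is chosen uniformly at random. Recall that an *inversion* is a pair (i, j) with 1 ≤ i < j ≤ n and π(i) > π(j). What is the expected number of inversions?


Write X = Σ X_I over the C(71, 2) = 2485 pairs i < j, with X_I the indicator of one inversion.
There are 2485 indicators.
For each fixed pair i < j, the values π(i) and π(j) are two distinct elements of {1, …, 71} in uniformly random order; by symmetry P[π(i) > π(j)] = 1/2.
By linearity: E[X] = 2485 · (1/2) = C(71, 2) · (1/2) = 2485/2 = 2485/2 ≈ 1242.500000.

E[X] = 2485/2 = 1242.500000.


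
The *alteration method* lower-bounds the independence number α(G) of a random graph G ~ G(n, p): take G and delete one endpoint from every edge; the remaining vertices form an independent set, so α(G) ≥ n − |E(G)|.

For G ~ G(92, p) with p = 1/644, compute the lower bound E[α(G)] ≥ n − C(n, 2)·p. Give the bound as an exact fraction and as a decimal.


E[|E(G)|] = C(92, 2)·p = 4186 · (1/644) = 13/2.
E[α(G)] ≥ n − E[|E(G)|] = 92 − 13/2 = 171/2.
Numerically: ≈ 85.5000.
(This is only a lower bound; the true E[α(G)] may be larger.)

E[α(G)] ≥ 171/2 ≈ 85.5000.


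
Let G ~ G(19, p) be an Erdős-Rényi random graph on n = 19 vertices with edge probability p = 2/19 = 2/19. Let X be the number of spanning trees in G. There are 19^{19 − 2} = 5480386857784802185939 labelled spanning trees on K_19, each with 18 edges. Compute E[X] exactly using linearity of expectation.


K_19 has 19^{19 − 2} = 5480386857784802185939 labelled spanning trees.
For each such spanning tree H, let X_H = 1 if all 18 edges of H are present in G. Then P[X_H = 1] = p^{18} = (2/19)^{18} = 262144/104127350297911241532841.
By linearity: E[X] = Σ_H E[X_H] = 5480386857784802185939 · p^{18} = 5480386857784802185939 · 262144/104127350297911241532841 = 262144/19.
Numerically: E[X] ≈ 13797.1.

E[X] = 5480386857784802185939 · (2/19)^{18} = 262144/19 ≈ 13797.1.


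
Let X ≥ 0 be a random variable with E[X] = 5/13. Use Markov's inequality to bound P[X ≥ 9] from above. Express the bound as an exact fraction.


μ = E[X] = 5/13, a = 9.
Markov: P[X ≥ 9] ≤ μ/a = (5/13)/9 = 5/117.
Numerically: ≈ 0.043.
(Since a = 9 > μ = 0.385, the bound 5/117 is < 1 and informative.)

P[X ≥ 9] ≤ 5/117 ≈ 0.043.


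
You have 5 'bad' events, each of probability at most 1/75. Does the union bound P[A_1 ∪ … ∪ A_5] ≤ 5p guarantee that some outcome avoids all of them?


Union bound: P[∪_{i=1}^{5} A_i] ≤ Σ_i P[A_i] ≤ 5·p = 5·(1/75) = 1/15.
Numerically: 1/15 ≈ 0.0667.
Is 1/15 < 1? YES.
Since P[∪ A_i] ≤ 1/15 < 1, the complement has P[∩ A_i^c] ≥ 1 − 1/15 = 14/15 > 0, so some outcome avoids every A_i.

5·p = 1/15 ≈ 0.0667; existence CERTIFIED by the union bound.


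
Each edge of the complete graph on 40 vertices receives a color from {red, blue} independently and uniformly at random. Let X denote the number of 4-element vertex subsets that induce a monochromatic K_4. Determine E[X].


Let X = Σ_S X_S over the C(40, 4) = 91390 subsets S of size 4, where X_S = 1 if the K_4 on S is monochromatic.
For a fixed S, the K_4 on S has C(4, 2) = 6 edges. P[all 6 edges red] = (1/2)^6, and likewise for blue, so P[monochromatic] = 2·(1/2)^6 = 2^{1 − 6} = 1/32.
Summing: E[X] = C(40, 4) · 2^{1 − 6} = 91390 · 1/32 = 45695/16.
Numerically: E[X] ≈ 2855.938.

E[X] = C(40,4)·2^(1−C(4,2)) = 45695/16 ≈ 2855.938.


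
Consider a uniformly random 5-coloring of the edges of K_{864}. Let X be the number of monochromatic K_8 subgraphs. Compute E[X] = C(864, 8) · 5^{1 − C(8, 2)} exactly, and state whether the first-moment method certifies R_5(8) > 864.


E[X] = C(864, 8) · 5^{1 − 28} = 7455455062926006708 · 5^{−27} = 7455455062926006708/7450580596923828125.
As a reduced fraction: E[X] = 7455455062926006708/7450580596923828125 ≈ 1.000654.
Is E[X] < 1? NO.
Since E[X] ≥ 1, the first-moment bound is inconclusive at n = 864; it does NOT by itself certify R_5(8) > 864.

E[X] = 7455455062926006708/7450580596923828125 ≈ 1.000654; E[X] ≥ 1; first-moment method inconclusive here.


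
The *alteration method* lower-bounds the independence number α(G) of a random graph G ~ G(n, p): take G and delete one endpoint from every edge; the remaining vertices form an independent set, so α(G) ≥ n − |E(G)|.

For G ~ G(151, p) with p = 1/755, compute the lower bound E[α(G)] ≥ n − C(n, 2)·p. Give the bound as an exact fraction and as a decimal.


E[|E(G)|] = C(151, 2)·p = 11325 · (1/755) = 15.
E[α(G)] ≥ n − E[|E(G)|] = 151 − 15 = 136.
Numerically: ≈ 136.000000.
(This is only a lower bound; the true E[α(G)] may be larger.)

E[α(G)] ≥ 136 ≈ 136.000000.


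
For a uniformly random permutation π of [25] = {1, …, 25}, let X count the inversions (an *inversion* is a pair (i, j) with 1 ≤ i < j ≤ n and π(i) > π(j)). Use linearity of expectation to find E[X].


Write X = Σ X_I over the C(25, 2) = 300 pairs i < j, with X_I the indicator of one inversion.
There are 300 indicators.
For each fixed pair i < j, the values π(i) and π(j) are two distinct elements of {1, …, 25} in uniformly random order; by symmetry P[π(i) > π(j)] = 1/2.
By linearity: E[X] = 300 · (1/2) = C(25, 2) · (1/2) = 300/2 = 150 ≈ 150.000.

E[X] = 150 = 150.000.


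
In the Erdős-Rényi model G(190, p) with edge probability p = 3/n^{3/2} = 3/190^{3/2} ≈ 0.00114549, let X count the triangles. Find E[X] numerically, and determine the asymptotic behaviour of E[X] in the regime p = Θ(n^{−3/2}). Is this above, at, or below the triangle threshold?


Number of potential triangles: C(190, 3) = 1125180.
Each occurs with probability p³ ≈ (0.00114549)³ ≈ 1.50304700e-09.
By linearity: E[X] = C(190, 3)·p³ ≈ 1125180 · 1.50304700e-09 ≈ 0.001691.
Since α = 3/2 > 1, p = c/n^{3/2} = o(1/n) is below the triangle threshold p ~ 1/n. Asymptotically E[X] ~ (c³/6)·n^{3(1−α)} = (3³/6)·n^{-1.5} → 0, so by Markov's inequality G has no triangles w.h.p.

E[X] ≈ 0.001691; in regime p = Θ(1/n^{3/2}) E[X] tends to 0 (below the triangle threshold p ~ 1/n).


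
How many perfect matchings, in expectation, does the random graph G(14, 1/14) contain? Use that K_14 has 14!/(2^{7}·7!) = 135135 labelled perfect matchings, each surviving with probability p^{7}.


K_14 has 14!/(2^{7}·7!) = 135135 labelled perfect matchings.
For each such perfect matching H, let X_H = 1 if all 7 edges of H are present in G. Then P[X_H = 1] = p^{7} = (1/14)^{7} = 1/105413504.
By linearity of expectation: E[X] = Σ_H E[X_H] = 135135 · p^{7} = 135135 · 1/105413504 = 19305/15059072.
Numerically: E[X] ≈ 0.001282.

E[X] = 135135 · (1/14)^{7} = 19305/15059072 ≈ 0.001282.


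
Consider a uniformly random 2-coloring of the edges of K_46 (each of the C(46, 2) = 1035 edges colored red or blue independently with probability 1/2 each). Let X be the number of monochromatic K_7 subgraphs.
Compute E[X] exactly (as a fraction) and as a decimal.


Let X = Σ_S X_S over the C(46, 7) = 53524680 subsets S of size 7, where X_S = 1 if the K_7 on S is monochromatic.
For a fixed S, the K_7 on S has C(7, 2) = 21 edges. P[all 21 edges red] = (1/2)^21, and likewise for blue, so P[monochromatic] = 2·(1/2)^21 = 2^{1 − 21} = 1/1048576.
By linearity of expectation: E[X] = C(46, 7) · 2^{1 − 21} = 53524680 · 1/1048576 = 6690585/131072.
Numerically: E[X] ≈ 51.0451.

E[X] = C(46,7)·2^(1−C(7,2)) = 6690585/131072 ≈ 51.0451.


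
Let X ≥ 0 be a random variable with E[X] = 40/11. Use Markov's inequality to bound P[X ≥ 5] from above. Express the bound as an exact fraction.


μ = E[X] = 40/11, a = 5.
Markov: P[X ≥ 5] ≤ μ/a = (40/11)/5 = 8/11.
Numerically: ≈ 0.727.
(Since a = 5 > μ = 3.636, the bound 8/11 is < 1 and informative.)

P[X ≥ 5] ≤ 8/11 ≈ 0.727.


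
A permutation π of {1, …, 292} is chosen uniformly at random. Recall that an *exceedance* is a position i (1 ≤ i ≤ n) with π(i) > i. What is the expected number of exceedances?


Write X = Σ_{i=1}^{292} X_i, where X_i = 1_{π(i) > i}.
For each fixed i, π(i) is uniform over {1, …, 292} (marginal of a uniform permutation), so P[π(i) > i] = (n − i)/n. Summing: Σ_{i=1}^{292} (n − i)/n = (0 + 1 + … + 291)/292 = 292(292 − 1)/(2·292) = (292 − 1)/2.
Hence E[X] = Σ_{i=1}^{292} (292 − i)/292 = 291/2 ≈ 145.500.

E[X] = 291/2 = 145.500.


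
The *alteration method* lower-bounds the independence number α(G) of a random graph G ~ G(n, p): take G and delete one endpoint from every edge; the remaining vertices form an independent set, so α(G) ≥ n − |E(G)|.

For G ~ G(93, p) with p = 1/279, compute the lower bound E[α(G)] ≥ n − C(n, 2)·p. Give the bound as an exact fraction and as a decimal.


E[|E(G)|] = C(93, 2)·p = 4278 · (1/279) = 46/3.
E[α(G)] ≥ n − E[|E(G)|] = 93 − 46/3 = 233/3.
Numerically: ≈ 77.667.
(This is only a lower bound; the true E[α(G)] may be larger.)

E[α(G)] ≥ 233/3 ≈ 77.667.


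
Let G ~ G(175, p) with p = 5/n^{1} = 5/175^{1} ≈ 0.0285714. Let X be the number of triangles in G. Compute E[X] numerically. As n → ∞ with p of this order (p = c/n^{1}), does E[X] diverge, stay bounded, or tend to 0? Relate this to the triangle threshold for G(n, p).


Number of potential triangles: C(175, 3) = 877975.
Each occurs with probability p³ ≈ (0.0285714)³ ≈ 2.33236152e-05.
By linearity: E[X] = C(175, 3)·p³ ≈ 877975 · 2.33236152e-05 ≈ 20.477551.
Here α = 1, so p = 5/n is exactly at the triangle threshold p ~ 1/n. Asymptotically E[X] → c³/6 = 5³/6 = 125/6 ≈ 20.833333, a bounded constant. In this regime the triangle count is asymptotically Poisson(c³/6).

E[X] ≈ 20.477551; in regime p = Θ(1/n^{1}) E[X] stays bounded (at the triangle threshold p ~ 1/n).


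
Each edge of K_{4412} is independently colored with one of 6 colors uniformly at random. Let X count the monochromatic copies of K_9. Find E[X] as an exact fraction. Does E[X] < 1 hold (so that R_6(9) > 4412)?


E[X] = C(4412, 9) · 6^{1 − 36} = 1731452449760113018141823620 · 6^{−35} = 1731452449760113018141823620/1719070799748422591028658176.
As a reduced fraction: E[X] = 432863112440028254535455905/429767699937105647757164544 ≈ 1.007.
Is E[X] < 1? NO.
Since E[X] ≥ 1, the first-moment bound is inconclusive at n = 4412; it does NOT by itself certify R_6(9) > 4412.

E[X] = 432863112440028254535455905/429767699937105647757164544 ≈ 1.007; E[X] ≥ 1; first-moment method inconclusive here.


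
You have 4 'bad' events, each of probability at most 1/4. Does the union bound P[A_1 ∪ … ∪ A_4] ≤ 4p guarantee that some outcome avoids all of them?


Union bound: P[∪_{i=1}^{4} A_i] ≤ Σ_i P[A_i] ≤ 4·p = 4·(1/4) = 1.
Numerically: 1 ≈ 1.00000.
Is 1 < 1? NO.
Since the bound 1 is ≥ 1, the union bound is uninformative here; it does NOT by itself certify existence.

4·p = 1 ≈ 1.00000; existence NOT certified by the union bound.


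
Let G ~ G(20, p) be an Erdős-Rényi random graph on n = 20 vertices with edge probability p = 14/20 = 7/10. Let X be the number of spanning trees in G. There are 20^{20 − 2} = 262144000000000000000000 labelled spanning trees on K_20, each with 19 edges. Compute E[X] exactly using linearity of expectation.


K_20 has 20^{20 − 2} = 262144000000000000000000 labelled spanning trees.
For each such spanning tree H, let X_H = 1 if all 19 edges of H are present in G. Then P[X_H = 1] = p^{19} = (7/10)^{19} = 11398895185373143/10000000000000000000.
By linearity: E[X] = Σ_H E[X_H] = 262144000000000000000000 · p^{19} = 262144000000000000000000 · 11398895185373143/10000000000000000000 = 1494075989737228599296/5.
Numerically: E[X] ≈ 2.98815e+20.

E[X] = 262144000000000000000000 · (7/10)^{19} = 1494075989737228599296/5 ≈ 2.98815e+20.


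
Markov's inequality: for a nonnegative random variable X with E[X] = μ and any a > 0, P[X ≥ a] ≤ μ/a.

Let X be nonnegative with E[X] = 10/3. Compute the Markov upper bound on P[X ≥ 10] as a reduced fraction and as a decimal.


μ = E[X] = 10/3, a = 10.
Markov: P[X ≥ 10] ≤ μ/a = (10/3)/10 = 1/3.
Numerically: ≈ 0.3333.
(Since a = 10 > μ = 3.3333, the bound 1/3 is < 1 and informative.)

P[X ≥ 10] ≤ 1/3 ≈ 0.3333.


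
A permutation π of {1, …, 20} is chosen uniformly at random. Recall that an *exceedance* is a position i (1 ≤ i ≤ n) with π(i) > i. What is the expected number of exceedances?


Write X = Σ_{i=1}^{20} X_i, where X_i = 1_{π(i) > i}.
For each fixed i, π(i) is uniform over {1, …, 20} (marginal of a uniform permutation), so P[π(i) > i] = (n − i)/n. Summing: Σ_{i=1}^{20} (n − i)/n = (0 + 1 + … + 19)/20 = 20(20 − 1)/(2·20) = (20 − 1)/2.
Hence E[X] = Σ_{i=1}^{20} (20 − i)/20 = 19/2 ≈ 9.5000.

E[X] = 19/2 = 9.5000.


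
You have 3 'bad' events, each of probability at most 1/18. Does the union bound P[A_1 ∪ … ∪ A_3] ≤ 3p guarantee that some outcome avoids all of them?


Union bound: P[∪_{i=1}^{3} A_i] ≤ Σ_i P[A_i] ≤ 3·p = 3·(1/18) = 1/6.
Numerically: 1/6 ≈ 0.166667.
Is 1/6 < 1? YES.
Since P[∪ A_i] ≤ 1/6 < 1, the complement has P[∩ A_i^c] ≥ 1 − 1/6 = 5/6 > 0, so some outcome avoids every A_i.

3·p = 1/6 ≈ 0.166667; existence CERTIFIED by the union bound.


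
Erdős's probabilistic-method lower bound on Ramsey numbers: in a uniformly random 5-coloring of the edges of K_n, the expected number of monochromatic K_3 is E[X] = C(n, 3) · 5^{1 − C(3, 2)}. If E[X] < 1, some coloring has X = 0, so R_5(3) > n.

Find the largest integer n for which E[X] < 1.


We need C(n, 3) · 5^{1 − 3} < 1, i.e. C(n, 3) < 5^{3 − 1} = 25.
Check values of n near the boundary:
  n = 3: C(3, 3) = 1; 1 < 25? YES
  n = 4: C(4, 3) = 4; 4 < 25? YES
  n = 5: C(5, 3) = 10; 10 < 25? YES
  n = 6: C(6, 3) = 20; 20 < 25? YES
  n = 7: C(7, 3) = 35; 35 < 25? NO
The largest n with C(n, 3) < 25 is n = 6 (where E[X] = 4/5 ≈ 0.80000). Hence R_5(3) > 6, i.e. R_5(3) ≥ 7.

Largest n = 6; hence R_5(3) > 6.


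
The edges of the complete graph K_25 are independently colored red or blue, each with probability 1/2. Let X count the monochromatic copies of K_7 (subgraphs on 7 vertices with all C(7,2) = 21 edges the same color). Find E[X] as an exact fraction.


Let X = Σ_S X_S over the C(25, 7) = 480700 subsets S of size 7, where X_S = 1 if the K_7 on S is monochromatic.
For a fixed S, the K_7 on S has C(7, 2) = 21 edges. P[all 21 edges red] = (1/2)^21, and likewise for blue, so P[monochromatic] = 2·(1/2)^21 = 2^{1 − 21} = 1/1048576.
Summing: E[X] = C(25, 7) · 2^{1 − 21} = 480700 · 1/1048576 = 120175/262144.
Numerically: E[X] ≈ 0.458.

E[X] = C(25,7)·2^(1−C(7,2)) = 120175/262144 ≈ 0.458.


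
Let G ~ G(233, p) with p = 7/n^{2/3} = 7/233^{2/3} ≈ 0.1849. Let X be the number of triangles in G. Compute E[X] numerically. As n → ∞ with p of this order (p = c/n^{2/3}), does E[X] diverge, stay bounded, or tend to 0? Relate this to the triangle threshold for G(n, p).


Number of potential triangles: C(233, 3) = 2081156.
Each occurs with probability p³ ≈ (0.1849)³ ≈ 6.318039e-03.
By linearity: E[X] = C(233, 3)·p³ ≈ 2081156 · 6.318039e-03 ≈ 13148.8240.
Since α = 2/3 < 1, p = c/n^{2/3} ≫ 1/n is above the triangle threshold p ~ 1/n. Asymptotically E[X] ~ (c³/6)·n^{3(1−α)} = (7³/6)·n^{1} → ∞; triangles are abundant w.h.p.

E[X] ≈ 13148.8240; in regime p = Θ(1/n^{2/3}) E[X] diverges (above the triangle threshold p ~ 1/n).


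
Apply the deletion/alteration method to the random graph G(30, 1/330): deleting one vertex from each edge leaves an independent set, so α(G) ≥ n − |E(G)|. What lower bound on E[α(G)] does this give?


E[|E(G)|] = C(30, 2)·p = 435 · (1/330) = 29/22.
E[α(G)] ≥ n − E[|E(G)|] = 30 − 29/22 = 631/22.
Numerically: ≈ 28.681818.
(This is only a lower bound; the true E[α(G)] may be larger.)

E[α(G)] ≥ 631/22 ≈ 28.681818.


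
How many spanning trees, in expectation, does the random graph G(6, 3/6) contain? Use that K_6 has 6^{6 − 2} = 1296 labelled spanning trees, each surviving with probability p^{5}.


K_6 has 6^{6 − 2} = 1296 labelled spanning trees.
For each such spanning tree H, let X_H = 1 if all 5 edges of H are present in G. Then P[X_H = 1] = p^{5} = (1/2)^{5} = 1/32.
By linearity of expectation: E[X] = Σ_H E[X_H] = 1296 · p^{5} = 1296 · 1/32 = 81/2.
Numerically: E[X] ≈ 40.5.

E[X] = 1296 · (1/2)^{5} = 81/2 ≈ 40.5.


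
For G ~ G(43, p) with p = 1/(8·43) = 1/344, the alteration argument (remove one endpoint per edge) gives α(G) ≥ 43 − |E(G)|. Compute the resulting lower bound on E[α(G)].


E[|E(G)|] = C(43, 2)·p = 903 · (1/344) = 21/8.
E[α(G)] ≥ n − E[|E(G)|] = 43 − 21/8 = 323/8.
Numerically: ≈ 40.37500.
(This is only a lower bound; the true E[α(G)] may be larger.)

E[α(G)] ≥ 323/8 ≈ 40.37500.


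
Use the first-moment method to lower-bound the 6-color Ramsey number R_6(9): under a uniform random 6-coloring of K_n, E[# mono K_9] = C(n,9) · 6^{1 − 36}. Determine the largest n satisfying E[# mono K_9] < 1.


We need C(n, 9) · 6^{1 − 36} < 1, i.e. C(n, 9) < 6^{36 − 1} = 1719070799748422591028658176.
Check values of n near the boundary:
  n = 4402: C(4402, 9) = 1696419745356657449393393700; 1696419745356657449393393700 < 1719070799748422591028658176? YES
  n = 4403: C(4403, 9) = 1699894433046281918452233150; 1699894433046281918452233150 < 1719070799748422591028658176? YES
  n = 4404: C(4404, 9) = 1703375445537161676647015880; 1703375445537161676647015880 < 1719070799748422591028658176? YES
  n = 4405: C(4405, 9) = 1706862792900636302463627150; 1706862792900636302463627150 < 1719070799748422591028658176? YES
  n = 4406: C(4406, 9) = 1710356485221788389505285700; 1710356485221788389505285700 < 1719070799748422591028658176? YES
  n = 4407: C(4407, 9) = 1713856532599459170657070050; 1713856532599459170657070050 < 1719070799748422591028658176? YES
  n = 4408: C(4408, 9) = 1717362945146264156457459600; 1717362945146264156457459600 < 1719070799748422591028658176? YES
  n = 4409: C(4409, 9) = 1720875732988608787686577131; 1720875732988608787686577131 < 1719070799748422591028658176? NO
  n = 4410: C(4410, 9) = 1724394906266704102180823710; 1724394906266704102180823710 < 1719070799748422591028658176? NO
  n = 4411: C(4411, 9) = 1727920475134582415883601405; 1727920475134582415883601405 < 1719070799748422591028658176? NO
The largest n with C(n, 9) < 1719070799748422591028658176 is n = 4408 (where E[X] = 35778394690547169926197075/35813974994758803979763712 ≈ 0.9990065). Hence R_6(9) > 4408, i.e. R_6(9) ≥ 4409.

Largest n = 4408; hence R_6(9) > 4408.


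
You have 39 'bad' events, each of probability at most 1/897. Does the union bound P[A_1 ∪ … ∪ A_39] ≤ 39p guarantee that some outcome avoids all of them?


Union bound: P[∪_{i=1}^{39} A_i] ≤ Σ_i P[A_i] ≤ 39·p = 39·(1/897) = 1/23.
Numerically: 1/23 ≈ 0.0435.
Is 1/23 < 1? YES.
Since P[∪ A_i] ≤ 1/23 < 1, the complement has P[∩ A_i^c] ≥ 1 − 1/23 = 22/23 > 0, so some outcome avoids every A_i.

39·p = 1/23 ≈ 0.0435; existence CERTIFIED by the union bound.


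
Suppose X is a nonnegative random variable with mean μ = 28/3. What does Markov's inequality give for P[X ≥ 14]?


μ = E[X] = 28/3, a = 14.
Markov: P[X ≥ 14] ≤ μ/a = (28/3)/14 = 2/3.
Numerically: ≈ 0.66667.
(Since a = 14 > μ = 9.33333, the bound 2/3 is < 1 and informative.)

P[X ≥ 14] ≤ 2/3 ≈ 0.66667.


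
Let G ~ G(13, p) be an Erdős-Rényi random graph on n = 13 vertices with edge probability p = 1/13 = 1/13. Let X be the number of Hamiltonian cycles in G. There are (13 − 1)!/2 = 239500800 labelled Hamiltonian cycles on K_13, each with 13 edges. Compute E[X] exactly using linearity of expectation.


K_13 has (13 − 1)!/2 = 239500800 labelled Hamiltonian cycles.
For each such Hamiltonian cycle H, let X_H = 1 if all 13 edges of H are present in G. Then P[X_H = 1] = p^{13} = (1/13)^{13} = 1/302875106592253.
By linearity: E[X] = Σ_H E[X_H] = 239500800 · p^{13} = 239500800 · 1/302875106592253 = 239500800/302875106592253.
Numerically: E[X] ≈ 7.9076e-07.

E[X] = 239500800 · (1/13)^{13} = 239500800/302875106592253 ≈ 7.9076e-07.


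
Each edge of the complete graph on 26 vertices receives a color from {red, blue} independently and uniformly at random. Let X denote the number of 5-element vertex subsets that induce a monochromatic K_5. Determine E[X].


Let X = Σ_S X_S over the C(26, 5) = 65780 subsets S of size 5, where X_S = 1 if the K_5 on S is monochromatic.
For a fixed S, the K_5 on S has C(5, 2) = 10 edges. P[all 10 edges red] = (1/2)^10, and likewise for blue, so P[monochromatic] = 2·(1/2)^10 = 2^{1 − 10} = 1/512.
By linearity: E[X] = C(26, 5) · 2^{1 − 10} = 65780 · 1/512 = 16445/128.
Numerically: E[X] ≈ 128.47656.

E[X] = C(26,5)·2^(1−C(5,2)) = 16445/128 ≈ 128.47656.


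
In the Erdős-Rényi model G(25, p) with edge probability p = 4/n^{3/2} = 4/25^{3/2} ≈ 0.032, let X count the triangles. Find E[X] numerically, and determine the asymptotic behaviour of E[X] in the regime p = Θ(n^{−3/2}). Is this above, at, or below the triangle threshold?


Number of potential triangles: C(25, 3) = 2300.
Each occurs with probability p³ ≈ (0.032)³ ≈ 3.276800e-05.
By linearity: E[X] = C(25, 3)·p³ ≈ 2300 · 3.276800e-05 ≈ 0.0754.
Since α = 3/2 > 1, p = c/n^{3/2} = o(1/n) is below the triangle threshold p ~ 1/n. Asymptotically E[X] ~ (c³/6)·n^{3(1−α)} = (4³/6)·n^{-1.5} → 0, so by Markov's inequality G has no triangles w.h.p.

E[X] ≈ 0.0754; in regime p = Θ(1/n^{3/2}) E[X] tends to 0 (below the triangle threshold p ~ 1/n).


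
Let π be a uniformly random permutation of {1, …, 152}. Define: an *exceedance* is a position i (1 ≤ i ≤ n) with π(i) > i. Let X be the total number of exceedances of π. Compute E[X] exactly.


Write X = Σ_{i=1}^{152} X_i, where X_i = 1_{π(i) > i}.
For each fixed i, π(i) is uniform over {1, …, 152} (marginal of a uniform permutation), so P[π(i) > i] = (n − i)/n. Summing: Σ_{i=1}^{152} (n − i)/n = (0 + 1 + … + 151)/152 = 152(152 − 1)/(2·152) = (152 − 1)/2.
Hence E[X] = Σ_{i=1}^{152} (152 − i)/152 = 151/2 ≈ 75.50000.

E[X] = 151/2 = 75.50000.


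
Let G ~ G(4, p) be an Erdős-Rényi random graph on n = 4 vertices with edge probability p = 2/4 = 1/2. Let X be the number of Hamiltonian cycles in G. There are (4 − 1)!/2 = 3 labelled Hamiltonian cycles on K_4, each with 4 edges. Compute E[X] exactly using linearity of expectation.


K_4 has (4 − 1)!/2 = 3 labelled Hamiltonian cycles.
For each such Hamiltonian cycle H, let X_H = 1 if all 4 edges of H are present in G. Then P[X_H = 1] = p^{4} = (1/2)^{4} = 1/16.
By linearity of expectation: E[X] = Σ_H E[X_H] = 3 · p^{4} = 3 · 1/16 = 3/16.
Numerically: E[X] ≈ 0.188.

E[X] = 3 · (1/2)^{4} = 3/16 ≈ 0.188.


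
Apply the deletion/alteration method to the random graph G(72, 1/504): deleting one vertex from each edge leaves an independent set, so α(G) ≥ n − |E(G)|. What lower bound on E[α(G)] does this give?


E[|E(G)|] = C(72, 2)·p = 2556 · (1/504) = 71/14.
E[α(G)] ≥ n − E[|E(G)|] = 72 − 71/14 = 937/14.
Numerically: ≈ 66.928571.
(This is only a lower bound; the true E[α(G)] may be larger.)

E[α(G)] ≥ 937/14 ≈ 66.928571.


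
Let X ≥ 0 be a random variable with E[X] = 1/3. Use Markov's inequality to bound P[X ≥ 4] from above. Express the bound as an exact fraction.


μ = E[X] = 1/3, a = 4.
Markov: P[X ≥ 4] ≤ μ/a = (1/3)/4 = 1/12.
Numerically: ≈ 0.08333.
(Since a = 4 > μ = 0.33333, the bound 1/12 is < 1 and informative.)

P[X ≥ 4] ≤ 1/12 ≈ 0.08333.


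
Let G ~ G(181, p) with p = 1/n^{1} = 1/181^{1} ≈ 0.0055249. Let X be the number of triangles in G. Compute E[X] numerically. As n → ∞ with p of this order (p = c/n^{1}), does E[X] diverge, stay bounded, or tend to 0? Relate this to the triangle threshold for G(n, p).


Number of potential triangles: C(181, 3) = 971970.
Each occurs with probability p³ ≈ (0.0055249)³ ≈ 1.6864143e-07.
By linearity: E[X] = C(181, 3)·p³ ≈ 971970 · 1.6864143e-07 ≈ 0.16391.
Here α = 1, so p = 1/n is exactly at the triangle threshold p ~ 1/n. Asymptotically E[X] → c³/6 = 1³/6 = 1/6 ≈ 0.16667, a bounded constant. In this regime the triangle count is asymptotically Poisson(c³/6).

E[X] ≈ 0.16391; in regime p = Θ(1/n^{1}) E[X] stays bounded (at the triangle threshold p ~ 1/n).


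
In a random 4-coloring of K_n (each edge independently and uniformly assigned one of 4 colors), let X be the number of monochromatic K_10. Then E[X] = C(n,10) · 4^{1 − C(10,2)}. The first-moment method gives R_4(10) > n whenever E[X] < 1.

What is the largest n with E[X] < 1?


We need C(n, 10) · 4^{1 − 45} < 1, i.e. C(n, 10) < 4^{45 − 1} = 309485009821345068724781056.
Check values of n near the boundary:
  n = 2022: C(2022, 10) = 307870445231474093395937796; 307870445231474093395937796 < 309485009821345068724781056? YES
  n = 2023: C(2023, 10) = 309399856285778485315440716; 309399856285778485315440716 < 309485009821345068724781056? YES
  n = 2024: C(2024, 10) = 310936101848269937576192656; 310936101848269937576192656 < 309485009821345068724781056? NO
  n = 2025: C(2025, 10) = 312479209053472269772600560; 312479209053472269772600560 < 309485009821345068724781056? NO
  n = 2026: C(2026, 10) = 314029205130126398094885285; 314029205130126398094885285 < 309485009821345068724781056? NO
The largest n with C(n, 10) < 309485009821345068724781056 is n = 2023 (where E[X] = 77349964071444621328860179/77371252455336267181195264 ≈ 0.9997). Hence R_4(10) > 2023, i.e. R_4(10) ≥ 2024.

Largest n = 2023; hence R_4(10) > 2023.


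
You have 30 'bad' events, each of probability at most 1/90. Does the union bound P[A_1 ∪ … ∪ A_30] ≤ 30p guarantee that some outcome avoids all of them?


Union bound: P[∪_{i=1}^{30} A_i] ≤ Σ_i P[A_i] ≤ 30·p = 30·(1/90) = 1/3.
Numerically: 1/3 ≈ 0.33333.
Is 1/3 < 1? YES.
Since P[∪ A_i] ≤ 1/3 < 1, the complement has P[∩ A_i^c] ≥ 1 − 1/3 = 2/3 > 0, so some outcome avoids every A_i.

30·p = 1/3 ≈ 0.33333; existence CERTIFIED by the union bound.


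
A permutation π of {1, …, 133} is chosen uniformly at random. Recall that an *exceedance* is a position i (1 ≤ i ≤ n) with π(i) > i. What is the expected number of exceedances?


Write X = Σ_{i=1}^{133} X_i, where X_i = 1_{π(i) > i}.
For each fixed i, π(i) is uniform over {1, …, 133} (marginal of a uniform permutation), so P[π(i) > i] = (n − i)/n. Summing: Σ_{i=1}^{133} (n − i)/n = (0 + 1 + … + 132)/133 = 133(133 − 1)/(2·133) = (133 − 1)/2.
Hence E[X] = Σ_{i=1}^{133} (133 − i)/133 = 66 ≈ 66.000000.

E[X] = 66 = 66.000000.


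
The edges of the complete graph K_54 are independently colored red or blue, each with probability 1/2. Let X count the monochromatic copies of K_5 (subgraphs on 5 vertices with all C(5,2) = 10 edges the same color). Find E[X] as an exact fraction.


Let X = Σ_S X_S over the C(54, 5) = 3162510 subsets S of size 5, where X_S = 1 if the K_5 on S is monochromatic.
For a fixed S, the K_5 on S has C(5, 2) = 10 edges. P[all 10 edges red] = (1/2)^10, and likewise for blue, so P[monochromatic] = 2·(1/2)^10 = 2^{1 − 10} = 1/512.
Summing: E[X] = C(54, 5) · 2^{1 − 10} = 3162510 · 1/512 = 1581255/256.
Numerically: E[X] ≈ 6176.77734.

E[X] = C(54,5)·2^(1−C(5,2)) = 1581255/256 ≈ 6176.77734.


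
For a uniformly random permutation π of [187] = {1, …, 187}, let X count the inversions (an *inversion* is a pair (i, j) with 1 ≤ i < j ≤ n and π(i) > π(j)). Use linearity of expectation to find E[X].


Write X = Σ X_I over the C(187, 2) = 17391 pairs i < j, with X_I the indicator of one inversion.
There are 17391 indicators.
For each fixed pair i < j, the values π(i) and π(j) are two distinct elements of {1, …, 187} in uniformly random order; by symmetry P[π(i) > π(j)] = 1/2.
By linearity: E[X] = 17391 · (1/2) = C(187, 2) · (1/2) = 17391/2 = 17391/2 ≈ 8695.50000.

E[X] = 17391/2 = 8695.50000.


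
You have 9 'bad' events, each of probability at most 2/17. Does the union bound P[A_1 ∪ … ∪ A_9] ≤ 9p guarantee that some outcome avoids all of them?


Union bound: P[∪_{i=1}^{9} A_i] ≤ Σ_i P[A_i] ≤ 9·p = 9·(2/17) = 18/17.
Numerically: 18/17 ≈ 1.0588235.
Is 18/17 < 1? NO.
Since the bound 18/17 is ≥ 1, the union bound is uninformative here; it does NOT by itself certify existence.

9·p = 18/17 ≈ 1.0588235; existence NOT certified by the union bound.


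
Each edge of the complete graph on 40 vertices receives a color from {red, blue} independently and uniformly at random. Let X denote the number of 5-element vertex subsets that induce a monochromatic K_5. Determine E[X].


Let X = Σ_S X_S over the C(40, 5) = 658008 subsets S of size 5, where X_S = 1 if the K_5 on S is monochromatic.
For a fixed S, the K_5 on S has C(5, 2) = 10 edges. P[all 10 edges red] = (1/2)^10, and likewise for blue, so P[monochromatic] = 2·(1/2)^10 = 2^{1 − 10} = 1/512.
By linearity: E[X] = C(40, 5) · 2^{1 − 10} = 658008 · 1/512 = 82251/64.
Numerically: E[X] ≈ 1285.171875.

E[X] = C(40,5)·2^(1−C(5,2)) = 82251/64 ≈ 1285.171875.


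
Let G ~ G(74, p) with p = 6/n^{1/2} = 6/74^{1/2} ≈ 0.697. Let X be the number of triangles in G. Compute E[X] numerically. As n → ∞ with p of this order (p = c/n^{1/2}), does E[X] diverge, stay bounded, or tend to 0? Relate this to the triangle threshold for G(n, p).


Number of potential triangles: C(74, 3) = 64824.
Each occurs with probability p³ ≈ (0.697)³ ≈ 3.39317e-01.
By linearity: E[X] = C(74, 3)·p³ ≈ 64824 · 3.39317e-01 ≈ 21995.913.
Since α = 1/2 < 1, p = c/n^{1/2} ≫ 1/n is above the triangle threshold p ~ 1/n. Asymptotically E[X] ~ (c³/6)·n^{3(1−α)} = (6³/6)·n^{1.5} → ∞; triangles are abundant w.h.p.

E[X] ≈ 21995.913; in regime p = Θ(1/n^{1/2}) E[X] diverges (above the triangle threshold p ~ 1/n).


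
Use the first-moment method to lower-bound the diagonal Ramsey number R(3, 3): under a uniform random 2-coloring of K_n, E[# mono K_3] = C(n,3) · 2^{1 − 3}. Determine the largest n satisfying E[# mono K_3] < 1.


We need C(n, 3) · 2^{1 − 3} < 1, i.e. C(n, 3) < 2^{3 − 1} = 4.
Check values of n near the boundary:
  n = 3: C(3, 3) = 1; 1 < 4? YES
  n = 4: C(4, 3) = 4; 4 < 4? NO
  n = 5: C(5, 3) = 10; 10 < 4? NO
  n = 6: C(6, 3) = 20; 20 < 4? NO
The largest n with C(n, 3) < 4 is n = 3 (where E[X] = 1/4 ≈ 0.25000). Hence R(3, 3) > 3, i.e. R(3, 3) ≥ 4.

Largest n = 3; hence R(3, 3) > 3.


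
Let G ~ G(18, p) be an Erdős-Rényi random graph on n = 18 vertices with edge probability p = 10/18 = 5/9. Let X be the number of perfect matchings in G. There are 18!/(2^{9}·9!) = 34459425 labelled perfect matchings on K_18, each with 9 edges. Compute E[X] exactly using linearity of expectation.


K_18 has 18!/(2^{9}·9!) = 34459425 labelled perfect matchings.
For each such perfect matching H, let X_H = 1 if all 9 edges of H are present in G. Then P[X_H = 1] = p^{9} = (5/9)^{9} = 1953125/387420489.
By linearity: E[X] = Σ_H E[X_H] = 34459425 · p^{9} = 34459425 · 1953125/387420489 = 830908203125/4782969.
Numerically: E[X] ≈ 1.7372e+05.

E[X] = 34459425 · (5/9)^{9} = 830908203125/4782969 ≈ 1.7372e+05.


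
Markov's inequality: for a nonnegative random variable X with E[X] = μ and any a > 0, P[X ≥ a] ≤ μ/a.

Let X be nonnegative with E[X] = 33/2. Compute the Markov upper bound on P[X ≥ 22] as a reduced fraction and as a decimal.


μ = E[X] = 33/2, a = 22.
Markov: P[X ≥ 22] ≤ μ/a = (33/2)/22 = 3/4.
Numerically: ≈ 0.75000.
(Since a = 22 > μ = 16.50000, the bound 3/4 is < 1 and informative.)

P[X ≥ 22] ≤ 3/4 ≈ 0.75000.


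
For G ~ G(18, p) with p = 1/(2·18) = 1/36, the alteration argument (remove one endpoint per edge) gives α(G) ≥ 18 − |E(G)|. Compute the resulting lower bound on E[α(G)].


E[|E(G)|] = C(18, 2)·p = 153 · (1/36) = 17/4.
E[α(G)] ≥ n − E[|E(G)|] = 18 − 17/4 = 55/4.
Numerically: ≈ 13.750.
(This is only a lower bound; the true E[α(G)] may be larger.)

E[α(G)] ≥ 55/4 ≈ 13.750.


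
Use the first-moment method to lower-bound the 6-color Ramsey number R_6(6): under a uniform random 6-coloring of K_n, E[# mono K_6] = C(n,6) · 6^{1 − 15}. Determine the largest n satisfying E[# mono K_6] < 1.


We need C(n, 6) · 6^{1 − 15} < 1, i.e. C(n, 6) < 6^{15 − 1} = 78364164096.
Check values of n near the boundary:
  n = 194: C(194, 6) = 68482017072; 68482017072 < 78364164096? YES
  n = 195: C(195, 6) = 70656049360; 70656049360 < 78364164096? YES
  n = 196: C(196, 6) = 72887293024; 72887293024 < 78364164096? YES
  n = 197: C(197, 6) = 75176946208; 75176946208 < 78364164096? YES
  n = 198: C(198, 6) = 77526225777; 77526225777 < 78364164096? YES
  n = 199: C(199, 6) = 79936367511; 79936367511 < 78364164096? NO
The largest n with C(n, 6) < 78364164096 is n = 198 (where E[X] = 25842075259/26121388032 ≈ 0.989307). Hence R_6(6) > 198, i.e. R_6(6) ≥ 199.

Largest n = 198; hence R_6(6) > 198.
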